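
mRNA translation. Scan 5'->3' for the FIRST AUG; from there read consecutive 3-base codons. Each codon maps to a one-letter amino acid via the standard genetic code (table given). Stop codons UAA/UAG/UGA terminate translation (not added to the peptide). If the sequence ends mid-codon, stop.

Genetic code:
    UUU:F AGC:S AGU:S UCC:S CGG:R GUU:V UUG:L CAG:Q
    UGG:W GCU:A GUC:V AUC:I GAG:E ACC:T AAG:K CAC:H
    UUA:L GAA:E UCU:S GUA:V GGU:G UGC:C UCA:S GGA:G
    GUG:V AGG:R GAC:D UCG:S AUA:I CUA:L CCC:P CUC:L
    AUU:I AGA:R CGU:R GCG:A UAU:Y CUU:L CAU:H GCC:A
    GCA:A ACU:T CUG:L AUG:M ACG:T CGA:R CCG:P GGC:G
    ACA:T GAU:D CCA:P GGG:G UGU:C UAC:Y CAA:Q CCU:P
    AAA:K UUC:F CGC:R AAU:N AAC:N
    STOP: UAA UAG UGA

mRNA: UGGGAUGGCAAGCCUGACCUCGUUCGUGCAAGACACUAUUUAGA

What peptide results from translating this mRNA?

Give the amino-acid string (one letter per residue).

start AUG at pos 4
pos 4: AUG -> M; peptide=M
pos 7: GCA -> A; peptide=MA
pos 10: AGC -> S; peptide=MAS
pos 13: CUG -> L; peptide=MASL
pos 16: ACC -> T; peptide=MASLT
pos 19: UCG -> S; peptide=MASLTS
pos 22: UUC -> F; peptide=MASLTSF
pos 25: GUG -> V; peptide=MASLTSFV
pos 28: CAA -> Q; peptide=MASLTSFVQ
pos 31: GAC -> D; peptide=MASLTSFVQD
pos 34: ACU -> T; peptide=MASLTSFVQDT
pos 37: AUU -> I; peptide=MASLTSFVQDTI
pos 40: UAG -> STOP

Answer: MASLTSFVQDTI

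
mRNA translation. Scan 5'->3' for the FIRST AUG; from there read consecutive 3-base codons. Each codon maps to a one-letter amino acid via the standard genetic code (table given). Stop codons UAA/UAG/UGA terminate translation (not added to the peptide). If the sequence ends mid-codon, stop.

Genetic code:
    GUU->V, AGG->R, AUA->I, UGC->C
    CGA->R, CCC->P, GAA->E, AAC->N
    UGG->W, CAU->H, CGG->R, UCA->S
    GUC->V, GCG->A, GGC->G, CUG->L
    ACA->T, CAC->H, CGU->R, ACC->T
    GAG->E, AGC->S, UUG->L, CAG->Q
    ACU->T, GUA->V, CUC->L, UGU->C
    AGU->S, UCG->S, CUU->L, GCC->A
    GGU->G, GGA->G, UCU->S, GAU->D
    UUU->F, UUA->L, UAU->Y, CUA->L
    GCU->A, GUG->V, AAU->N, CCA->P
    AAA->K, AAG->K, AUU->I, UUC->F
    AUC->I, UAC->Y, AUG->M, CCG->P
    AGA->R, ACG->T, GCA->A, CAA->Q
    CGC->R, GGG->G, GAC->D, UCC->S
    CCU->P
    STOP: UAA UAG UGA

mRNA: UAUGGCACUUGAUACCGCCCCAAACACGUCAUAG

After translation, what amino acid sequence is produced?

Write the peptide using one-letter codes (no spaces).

start AUG at pos 1
pos 1: AUG -> M; peptide=M
pos 4: GCA -> A; peptide=MA
pos 7: CUU -> L; peptide=MAL
pos 10: GAU -> D; peptide=MALD
pos 13: ACC -> T; peptide=MALDT
pos 16: GCC -> A; peptide=MALDTA
pos 19: CCA -> P; peptide=MALDTAP
pos 22: AAC -> N; peptide=MALDTAPN
pos 25: ACG -> T; peptide=MALDTAPNT
pos 28: UCA -> S; peptide=MALDTAPNTS
pos 31: UAG -> STOP

Answer: MALDTAPNTS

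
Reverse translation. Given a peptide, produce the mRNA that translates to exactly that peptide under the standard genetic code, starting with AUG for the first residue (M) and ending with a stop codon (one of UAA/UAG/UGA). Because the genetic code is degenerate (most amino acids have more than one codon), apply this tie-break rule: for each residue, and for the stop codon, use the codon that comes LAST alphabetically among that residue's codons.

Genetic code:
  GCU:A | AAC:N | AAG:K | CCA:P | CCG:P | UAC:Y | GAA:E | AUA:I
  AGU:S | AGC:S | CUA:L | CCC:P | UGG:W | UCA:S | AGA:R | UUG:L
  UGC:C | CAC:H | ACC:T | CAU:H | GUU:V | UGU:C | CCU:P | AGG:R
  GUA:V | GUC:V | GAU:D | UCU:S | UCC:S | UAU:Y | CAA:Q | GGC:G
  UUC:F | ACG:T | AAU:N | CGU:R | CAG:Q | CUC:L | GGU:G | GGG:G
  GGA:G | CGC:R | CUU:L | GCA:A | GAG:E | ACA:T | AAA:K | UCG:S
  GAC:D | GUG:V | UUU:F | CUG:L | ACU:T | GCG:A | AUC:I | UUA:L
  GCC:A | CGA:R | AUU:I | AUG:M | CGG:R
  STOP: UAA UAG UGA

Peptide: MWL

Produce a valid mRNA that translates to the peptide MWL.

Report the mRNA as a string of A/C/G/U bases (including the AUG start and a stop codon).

Answer: mRNA: AUGUGGUUGUGA

Derivation:
residue 1: M -> AUG (start codon)
residue 2: W -> UGG (only codon)
residue 3: L codons sorted = CUA,CUC,CUG,CUU,UUA,UUG -> pick last = UUG
terminator: stop codons sorted = UAA,UAG,UGA -> pick last = UGA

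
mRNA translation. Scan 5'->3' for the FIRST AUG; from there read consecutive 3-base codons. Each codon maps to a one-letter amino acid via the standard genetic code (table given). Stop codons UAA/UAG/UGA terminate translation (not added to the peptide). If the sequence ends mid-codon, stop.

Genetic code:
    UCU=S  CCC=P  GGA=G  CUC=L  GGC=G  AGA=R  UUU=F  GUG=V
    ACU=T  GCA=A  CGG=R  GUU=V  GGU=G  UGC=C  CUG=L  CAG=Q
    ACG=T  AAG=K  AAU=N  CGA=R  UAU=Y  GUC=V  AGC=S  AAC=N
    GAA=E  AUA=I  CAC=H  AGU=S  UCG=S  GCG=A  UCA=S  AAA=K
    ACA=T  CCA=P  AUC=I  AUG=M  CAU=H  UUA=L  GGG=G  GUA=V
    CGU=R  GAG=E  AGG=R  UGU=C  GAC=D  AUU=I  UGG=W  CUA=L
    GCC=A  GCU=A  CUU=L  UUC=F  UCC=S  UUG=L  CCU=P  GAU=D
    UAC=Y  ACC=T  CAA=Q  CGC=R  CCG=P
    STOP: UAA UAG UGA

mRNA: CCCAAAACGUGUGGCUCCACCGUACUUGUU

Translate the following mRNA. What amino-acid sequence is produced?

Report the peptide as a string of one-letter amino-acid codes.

Answer: (empty: no AUG start codon)

Derivation:
no AUG start codon found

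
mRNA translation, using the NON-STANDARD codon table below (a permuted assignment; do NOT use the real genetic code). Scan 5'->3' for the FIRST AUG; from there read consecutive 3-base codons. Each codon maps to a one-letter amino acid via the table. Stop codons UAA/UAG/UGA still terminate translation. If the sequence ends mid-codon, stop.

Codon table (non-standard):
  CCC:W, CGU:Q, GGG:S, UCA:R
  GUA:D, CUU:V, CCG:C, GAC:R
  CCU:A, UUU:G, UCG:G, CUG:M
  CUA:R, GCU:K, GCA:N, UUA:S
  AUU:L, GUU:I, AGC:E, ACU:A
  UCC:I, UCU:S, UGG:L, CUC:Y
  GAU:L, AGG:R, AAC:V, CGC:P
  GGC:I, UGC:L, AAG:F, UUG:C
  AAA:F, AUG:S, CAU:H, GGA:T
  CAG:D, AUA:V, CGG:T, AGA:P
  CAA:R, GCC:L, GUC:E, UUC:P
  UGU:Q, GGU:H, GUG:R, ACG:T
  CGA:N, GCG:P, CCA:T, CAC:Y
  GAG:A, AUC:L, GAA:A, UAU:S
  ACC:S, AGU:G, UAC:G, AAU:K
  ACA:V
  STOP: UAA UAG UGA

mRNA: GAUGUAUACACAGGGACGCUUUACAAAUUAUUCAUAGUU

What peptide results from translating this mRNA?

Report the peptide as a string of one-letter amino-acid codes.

start AUG at pos 1
pos 1: AUG -> S; peptide=S
pos 4: UAU -> S; peptide=SS
pos 7: ACA -> V; peptide=SSV
pos 10: CAG -> D; peptide=SSVD
pos 13: GGA -> T; peptide=SSVDT
pos 16: CGC -> P; peptide=SSVDTP
pos 19: UUU -> G; peptide=SSVDTPG
pos 22: ACA -> V; peptide=SSVDTPGV
pos 25: AAU -> K; peptide=SSVDTPGVK
pos 28: UAU -> S; peptide=SSVDTPGVKS
pos 31: UCA -> R; peptide=SSVDTPGVKSR
pos 34: UAG -> STOP

Answer: SSVDTPGVKSR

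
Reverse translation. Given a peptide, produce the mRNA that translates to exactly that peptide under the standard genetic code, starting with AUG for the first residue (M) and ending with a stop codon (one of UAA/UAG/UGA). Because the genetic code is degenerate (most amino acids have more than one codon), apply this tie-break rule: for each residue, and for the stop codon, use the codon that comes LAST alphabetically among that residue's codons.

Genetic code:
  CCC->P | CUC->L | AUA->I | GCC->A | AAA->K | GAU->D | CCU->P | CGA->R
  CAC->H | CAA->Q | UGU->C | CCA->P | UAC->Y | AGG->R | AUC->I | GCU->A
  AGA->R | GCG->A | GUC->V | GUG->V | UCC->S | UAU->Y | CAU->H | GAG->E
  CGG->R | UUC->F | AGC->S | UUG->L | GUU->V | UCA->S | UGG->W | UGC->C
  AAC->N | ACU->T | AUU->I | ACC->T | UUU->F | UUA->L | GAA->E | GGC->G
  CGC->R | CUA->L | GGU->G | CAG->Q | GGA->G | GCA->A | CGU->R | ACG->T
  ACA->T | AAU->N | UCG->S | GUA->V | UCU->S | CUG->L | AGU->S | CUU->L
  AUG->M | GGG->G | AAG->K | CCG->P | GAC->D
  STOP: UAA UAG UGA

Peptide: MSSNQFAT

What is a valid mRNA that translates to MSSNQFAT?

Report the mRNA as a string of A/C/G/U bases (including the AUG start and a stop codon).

residue 1: M -> AUG (start codon)
residue 2: S codons sorted = AGC,AGU,UCA,UCC,UCG,UCU -> pick last = UCU
residue 3: S codons sorted = AGC,AGU,UCA,UCC,UCG,UCU -> pick last = UCU
residue 4: N codons sorted = AAC,AAU -> pick last = AAU
residue 5: Q codons sorted = CAA,CAG -> pick last = CAG
residue 6: F codons sorted = UUC,UUU -> pick last = UUU
residue 7: A codons sorted = GCA,GCC,GCG,GCU -> pick last = GCU
residue 8: T codons sorted = ACA,ACC,ACG,ACU -> pick last = ACU
terminator: stop codons sorted = UAA,UAG,UGA -> pick last = UGA

Answer: mRNA: AUGUCUUCUAAUCAGUUUGCUACUUGA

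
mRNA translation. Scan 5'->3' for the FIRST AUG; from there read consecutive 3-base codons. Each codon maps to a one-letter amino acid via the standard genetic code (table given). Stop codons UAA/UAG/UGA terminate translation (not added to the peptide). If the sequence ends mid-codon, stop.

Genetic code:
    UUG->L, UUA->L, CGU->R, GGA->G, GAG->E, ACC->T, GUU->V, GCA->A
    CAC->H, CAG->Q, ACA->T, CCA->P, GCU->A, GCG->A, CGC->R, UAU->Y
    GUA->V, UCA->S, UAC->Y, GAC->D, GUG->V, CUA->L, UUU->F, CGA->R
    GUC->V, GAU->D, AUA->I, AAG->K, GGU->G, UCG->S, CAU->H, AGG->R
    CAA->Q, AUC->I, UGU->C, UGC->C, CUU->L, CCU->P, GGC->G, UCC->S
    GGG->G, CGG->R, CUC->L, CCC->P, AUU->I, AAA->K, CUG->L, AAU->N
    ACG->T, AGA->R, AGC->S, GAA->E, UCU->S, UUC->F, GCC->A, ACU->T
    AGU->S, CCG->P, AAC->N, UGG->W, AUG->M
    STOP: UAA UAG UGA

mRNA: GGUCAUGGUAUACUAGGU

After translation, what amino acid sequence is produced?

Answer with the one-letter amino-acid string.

Answer: MVY

Derivation:
start AUG at pos 4
pos 4: AUG -> M; peptide=M
pos 7: GUA -> V; peptide=MV
pos 10: UAC -> Y; peptide=MVY
pos 13: UAG -> STOP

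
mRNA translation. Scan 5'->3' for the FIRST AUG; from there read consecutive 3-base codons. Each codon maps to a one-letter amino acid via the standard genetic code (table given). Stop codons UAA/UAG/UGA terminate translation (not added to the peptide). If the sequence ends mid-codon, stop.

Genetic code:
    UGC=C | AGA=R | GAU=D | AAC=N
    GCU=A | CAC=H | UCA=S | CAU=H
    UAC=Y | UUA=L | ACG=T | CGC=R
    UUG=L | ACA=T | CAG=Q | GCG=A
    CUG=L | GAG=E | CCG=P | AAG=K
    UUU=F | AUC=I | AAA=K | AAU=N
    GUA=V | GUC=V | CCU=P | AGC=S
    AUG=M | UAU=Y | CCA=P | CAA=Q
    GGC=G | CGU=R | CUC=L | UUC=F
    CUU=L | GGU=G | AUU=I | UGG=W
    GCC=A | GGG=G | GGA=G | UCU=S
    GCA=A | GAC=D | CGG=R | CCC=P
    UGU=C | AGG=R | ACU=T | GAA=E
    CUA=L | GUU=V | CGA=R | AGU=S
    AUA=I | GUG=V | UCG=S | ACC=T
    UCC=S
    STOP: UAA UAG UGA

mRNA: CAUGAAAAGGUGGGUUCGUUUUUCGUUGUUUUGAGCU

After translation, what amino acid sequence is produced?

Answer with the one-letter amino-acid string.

Answer: MKRWVRFSLF

Derivation:
start AUG at pos 1
pos 1: AUG -> M; peptide=M
pos 4: AAA -> K; peptide=MK
pos 7: AGG -> R; peptide=MKR
pos 10: UGG -> W; peptide=MKRW
pos 13: GUU -> V; peptide=MKRWV
pos 16: CGU -> R; peptide=MKRWVR
pos 19: UUU -> F; peptide=MKRWVRF
pos 22: UCG -> S; peptide=MKRWVRFS
pos 25: UUG -> L; peptide=MKRWVRFSL
pos 28: UUU -> F; peptide=MKRWVRFSLF
pos 31: UGA -> STOP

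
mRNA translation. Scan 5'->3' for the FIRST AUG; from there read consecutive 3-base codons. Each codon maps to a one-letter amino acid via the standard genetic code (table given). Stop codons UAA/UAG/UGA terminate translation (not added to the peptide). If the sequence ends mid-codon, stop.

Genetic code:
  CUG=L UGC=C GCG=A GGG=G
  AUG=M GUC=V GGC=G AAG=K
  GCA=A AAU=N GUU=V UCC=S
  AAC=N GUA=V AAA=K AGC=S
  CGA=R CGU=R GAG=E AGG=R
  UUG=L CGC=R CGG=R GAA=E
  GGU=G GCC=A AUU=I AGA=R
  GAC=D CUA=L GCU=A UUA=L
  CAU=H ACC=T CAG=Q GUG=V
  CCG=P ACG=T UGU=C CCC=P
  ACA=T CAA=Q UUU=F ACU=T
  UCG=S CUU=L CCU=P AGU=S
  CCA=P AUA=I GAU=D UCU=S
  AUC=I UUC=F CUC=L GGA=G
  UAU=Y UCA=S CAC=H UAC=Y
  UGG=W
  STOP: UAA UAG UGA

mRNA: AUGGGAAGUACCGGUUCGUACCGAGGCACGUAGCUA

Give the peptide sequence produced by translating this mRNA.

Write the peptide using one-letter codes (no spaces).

Answer: MGSTGSYRGT

Derivation:
start AUG at pos 0
pos 0: AUG -> M; peptide=M
pos 3: GGA -> G; peptide=MG
pos 6: AGU -> S; peptide=MGS
pos 9: ACC -> T; peptide=MGST
pos 12: GGU -> G; peptide=MGSTG
pos 15: UCG -> S; peptide=MGSTGS
pos 18: UAC -> Y; peptide=MGSTGSY
pos 21: CGA -> R; peptide=MGSTGSYR
pos 24: GGC -> G; peptide=MGSTGSYRG
pos 27: ACG -> T; peptide=MGSTGSYRGT
pos 30: UAG -> STOP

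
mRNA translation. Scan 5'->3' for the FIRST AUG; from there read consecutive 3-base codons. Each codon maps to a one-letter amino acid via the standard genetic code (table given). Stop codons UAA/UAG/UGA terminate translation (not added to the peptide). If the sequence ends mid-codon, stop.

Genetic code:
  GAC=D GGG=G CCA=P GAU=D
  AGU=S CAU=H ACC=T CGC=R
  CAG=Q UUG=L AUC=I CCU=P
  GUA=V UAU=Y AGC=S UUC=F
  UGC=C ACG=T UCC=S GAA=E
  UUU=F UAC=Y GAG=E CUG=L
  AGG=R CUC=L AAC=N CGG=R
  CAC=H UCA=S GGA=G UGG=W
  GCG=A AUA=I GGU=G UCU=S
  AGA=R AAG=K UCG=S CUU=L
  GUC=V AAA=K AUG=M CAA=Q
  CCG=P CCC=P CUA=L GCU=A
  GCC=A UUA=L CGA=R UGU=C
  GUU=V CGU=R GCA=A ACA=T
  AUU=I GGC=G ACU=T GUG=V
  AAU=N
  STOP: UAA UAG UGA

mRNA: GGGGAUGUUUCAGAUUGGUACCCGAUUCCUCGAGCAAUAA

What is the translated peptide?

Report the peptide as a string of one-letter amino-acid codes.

Answer: MFQIGTRFLEQ

Derivation:
start AUG at pos 4
pos 4: AUG -> M; peptide=M
pos 7: UUU -> F; peptide=MF
pos 10: CAG -> Q; peptide=MFQ
pos 13: AUU -> I; peptide=MFQI
pos 16: GGU -> G; peptide=MFQIG
pos 19: ACC -> T; peptide=MFQIGT
pos 22: CGA -> R; peptide=MFQIGTR
pos 25: UUC -> F; peptide=MFQIGTRF
pos 28: CUC -> L; peptide=MFQIGTRFL
pos 31: GAG -> E; peptide=MFQIGTRFLE
pos 34: CAA -> Q; peptide=MFQIGTRFLEQ
pos 37: UAA -> STOP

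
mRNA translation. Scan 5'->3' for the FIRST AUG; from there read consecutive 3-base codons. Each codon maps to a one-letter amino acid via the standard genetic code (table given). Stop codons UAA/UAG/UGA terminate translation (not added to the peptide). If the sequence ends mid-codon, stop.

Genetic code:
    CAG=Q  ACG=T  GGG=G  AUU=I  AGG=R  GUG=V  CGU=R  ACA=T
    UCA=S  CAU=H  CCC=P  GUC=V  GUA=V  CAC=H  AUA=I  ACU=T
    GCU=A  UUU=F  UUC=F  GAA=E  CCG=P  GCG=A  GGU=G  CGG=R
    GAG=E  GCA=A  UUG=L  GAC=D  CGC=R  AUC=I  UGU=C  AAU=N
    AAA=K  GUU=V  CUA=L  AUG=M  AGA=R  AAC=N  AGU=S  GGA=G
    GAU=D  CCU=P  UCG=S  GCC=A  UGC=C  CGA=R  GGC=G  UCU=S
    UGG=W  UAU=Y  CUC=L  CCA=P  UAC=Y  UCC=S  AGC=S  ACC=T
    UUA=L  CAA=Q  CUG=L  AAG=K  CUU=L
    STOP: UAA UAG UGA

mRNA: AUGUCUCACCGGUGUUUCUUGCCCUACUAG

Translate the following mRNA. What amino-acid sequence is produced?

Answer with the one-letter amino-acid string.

start AUG at pos 0
pos 0: AUG -> M; peptide=M
pos 3: UCU -> S; peptide=MS
pos 6: CAC -> H; peptide=MSH
pos 9: CGG -> R; peptide=MSHR
pos 12: UGU -> C; peptide=MSHRC
pos 15: UUC -> F; peptide=MSHRCF
pos 18: UUG -> L; peptide=MSHRCFL
pos 21: CCC -> P; peptide=MSHRCFLP
pos 24: UAC -> Y; peptide=MSHRCFLPY
pos 27: UAG -> STOP

Answer: MSHRCFLPY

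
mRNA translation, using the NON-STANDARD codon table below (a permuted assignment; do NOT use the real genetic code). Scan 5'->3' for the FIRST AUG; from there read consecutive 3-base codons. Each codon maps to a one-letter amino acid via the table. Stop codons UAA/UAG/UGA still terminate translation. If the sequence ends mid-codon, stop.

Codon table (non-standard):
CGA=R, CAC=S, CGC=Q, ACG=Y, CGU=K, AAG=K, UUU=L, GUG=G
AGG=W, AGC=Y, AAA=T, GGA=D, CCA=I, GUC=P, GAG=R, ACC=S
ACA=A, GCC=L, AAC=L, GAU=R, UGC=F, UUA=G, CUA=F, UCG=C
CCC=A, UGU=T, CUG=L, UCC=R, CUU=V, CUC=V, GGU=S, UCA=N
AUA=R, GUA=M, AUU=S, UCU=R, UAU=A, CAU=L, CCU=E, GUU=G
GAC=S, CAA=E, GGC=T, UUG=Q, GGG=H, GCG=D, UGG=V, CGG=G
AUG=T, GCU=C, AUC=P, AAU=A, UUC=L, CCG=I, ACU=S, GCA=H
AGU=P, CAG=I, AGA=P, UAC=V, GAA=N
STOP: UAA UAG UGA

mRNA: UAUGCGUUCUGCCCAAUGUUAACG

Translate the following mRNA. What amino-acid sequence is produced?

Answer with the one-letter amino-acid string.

Answer: TKRLET

Derivation:
start AUG at pos 1
pos 1: AUG -> T; peptide=T
pos 4: CGU -> K; peptide=TK
pos 7: UCU -> R; peptide=TKR
pos 10: GCC -> L; peptide=TKRL
pos 13: CAA -> E; peptide=TKRLE
pos 16: UGU -> T; peptide=TKRLET
pos 19: UAA -> STOP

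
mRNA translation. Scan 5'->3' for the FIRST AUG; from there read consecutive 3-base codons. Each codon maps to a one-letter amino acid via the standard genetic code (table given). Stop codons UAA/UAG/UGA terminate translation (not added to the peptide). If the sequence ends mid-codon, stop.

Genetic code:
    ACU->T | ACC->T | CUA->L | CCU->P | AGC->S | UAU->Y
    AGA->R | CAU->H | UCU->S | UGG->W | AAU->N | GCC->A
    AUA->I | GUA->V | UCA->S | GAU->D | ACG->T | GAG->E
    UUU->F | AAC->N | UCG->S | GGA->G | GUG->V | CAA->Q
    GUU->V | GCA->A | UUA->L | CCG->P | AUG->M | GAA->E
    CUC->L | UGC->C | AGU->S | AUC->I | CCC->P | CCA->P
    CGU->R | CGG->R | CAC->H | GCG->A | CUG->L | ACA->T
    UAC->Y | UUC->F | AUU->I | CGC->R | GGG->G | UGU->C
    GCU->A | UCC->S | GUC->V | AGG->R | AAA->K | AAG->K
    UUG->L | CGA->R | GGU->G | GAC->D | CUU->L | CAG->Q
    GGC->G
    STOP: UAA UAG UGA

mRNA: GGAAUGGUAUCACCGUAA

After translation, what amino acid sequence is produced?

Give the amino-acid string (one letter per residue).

start AUG at pos 3
pos 3: AUG -> M; peptide=M
pos 6: GUA -> V; peptide=MV
pos 9: UCA -> S; peptide=MVS
pos 12: CCG -> P; peptide=MVSP
pos 15: UAA -> STOP

Answer: MVSP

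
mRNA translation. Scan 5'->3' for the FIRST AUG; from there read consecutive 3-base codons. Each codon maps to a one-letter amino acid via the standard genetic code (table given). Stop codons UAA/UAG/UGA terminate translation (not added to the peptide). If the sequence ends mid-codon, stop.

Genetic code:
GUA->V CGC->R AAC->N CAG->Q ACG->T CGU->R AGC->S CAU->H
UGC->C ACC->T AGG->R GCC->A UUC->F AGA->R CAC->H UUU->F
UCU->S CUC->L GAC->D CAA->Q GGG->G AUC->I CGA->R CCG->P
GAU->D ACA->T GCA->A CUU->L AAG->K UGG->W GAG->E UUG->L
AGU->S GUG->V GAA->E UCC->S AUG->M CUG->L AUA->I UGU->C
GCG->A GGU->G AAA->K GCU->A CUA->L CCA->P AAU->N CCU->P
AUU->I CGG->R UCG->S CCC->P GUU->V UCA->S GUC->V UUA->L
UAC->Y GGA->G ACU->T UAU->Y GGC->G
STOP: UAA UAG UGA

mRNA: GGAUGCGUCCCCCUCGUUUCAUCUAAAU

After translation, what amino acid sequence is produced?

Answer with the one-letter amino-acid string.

start AUG at pos 2
pos 2: AUG -> M; peptide=M
pos 5: CGU -> R; peptide=MR
pos 8: CCC -> P; peptide=MRP
pos 11: CCU -> P; peptide=MRPP
pos 14: CGU -> R; peptide=MRPPR
pos 17: UUC -> F; peptide=MRPPRF
pos 20: AUC -> I; peptide=MRPPRFI
pos 23: UAA -> STOP

Answer: MRPPRFI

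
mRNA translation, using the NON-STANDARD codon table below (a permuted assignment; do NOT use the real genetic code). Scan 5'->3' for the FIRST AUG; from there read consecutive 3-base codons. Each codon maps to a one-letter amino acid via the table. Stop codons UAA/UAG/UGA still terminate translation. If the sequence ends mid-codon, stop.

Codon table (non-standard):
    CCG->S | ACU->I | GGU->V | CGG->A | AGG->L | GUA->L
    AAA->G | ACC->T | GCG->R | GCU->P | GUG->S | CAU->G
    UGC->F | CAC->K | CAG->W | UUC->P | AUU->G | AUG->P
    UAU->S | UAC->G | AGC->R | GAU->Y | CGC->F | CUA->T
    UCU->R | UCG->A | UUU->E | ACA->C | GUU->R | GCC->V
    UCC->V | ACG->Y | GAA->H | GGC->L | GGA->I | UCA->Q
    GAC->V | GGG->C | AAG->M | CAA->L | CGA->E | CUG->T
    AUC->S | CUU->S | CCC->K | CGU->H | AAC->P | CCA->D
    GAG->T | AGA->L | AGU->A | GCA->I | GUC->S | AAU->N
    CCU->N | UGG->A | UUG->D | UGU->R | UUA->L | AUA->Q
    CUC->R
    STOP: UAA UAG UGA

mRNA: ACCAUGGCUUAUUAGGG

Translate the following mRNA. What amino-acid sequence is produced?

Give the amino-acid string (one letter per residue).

start AUG at pos 3
pos 3: AUG -> P; peptide=P
pos 6: GCU -> P; peptide=PP
pos 9: UAU -> S; peptide=PPS
pos 12: UAG -> STOP

Answer: PPS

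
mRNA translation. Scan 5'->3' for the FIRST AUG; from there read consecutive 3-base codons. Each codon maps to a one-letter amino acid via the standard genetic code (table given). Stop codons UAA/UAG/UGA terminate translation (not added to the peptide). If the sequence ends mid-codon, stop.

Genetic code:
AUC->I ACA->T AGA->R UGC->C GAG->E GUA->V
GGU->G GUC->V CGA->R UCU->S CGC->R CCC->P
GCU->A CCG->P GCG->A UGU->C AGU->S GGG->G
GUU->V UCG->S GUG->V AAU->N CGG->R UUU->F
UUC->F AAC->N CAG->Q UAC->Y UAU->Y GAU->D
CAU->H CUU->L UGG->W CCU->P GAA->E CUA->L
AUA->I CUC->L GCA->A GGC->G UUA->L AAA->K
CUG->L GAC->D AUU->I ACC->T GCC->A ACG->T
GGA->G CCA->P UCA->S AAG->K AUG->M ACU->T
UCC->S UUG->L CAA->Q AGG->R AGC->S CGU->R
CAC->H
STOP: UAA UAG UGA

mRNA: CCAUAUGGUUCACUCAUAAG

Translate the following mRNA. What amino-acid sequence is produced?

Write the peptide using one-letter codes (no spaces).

Answer: MVHS

Derivation:
start AUG at pos 4
pos 4: AUG -> M; peptide=M
pos 7: GUU -> V; peptide=MV
pos 10: CAC -> H; peptide=MVH
pos 13: UCA -> S; peptide=MVHS
pos 16: UAA -> STOP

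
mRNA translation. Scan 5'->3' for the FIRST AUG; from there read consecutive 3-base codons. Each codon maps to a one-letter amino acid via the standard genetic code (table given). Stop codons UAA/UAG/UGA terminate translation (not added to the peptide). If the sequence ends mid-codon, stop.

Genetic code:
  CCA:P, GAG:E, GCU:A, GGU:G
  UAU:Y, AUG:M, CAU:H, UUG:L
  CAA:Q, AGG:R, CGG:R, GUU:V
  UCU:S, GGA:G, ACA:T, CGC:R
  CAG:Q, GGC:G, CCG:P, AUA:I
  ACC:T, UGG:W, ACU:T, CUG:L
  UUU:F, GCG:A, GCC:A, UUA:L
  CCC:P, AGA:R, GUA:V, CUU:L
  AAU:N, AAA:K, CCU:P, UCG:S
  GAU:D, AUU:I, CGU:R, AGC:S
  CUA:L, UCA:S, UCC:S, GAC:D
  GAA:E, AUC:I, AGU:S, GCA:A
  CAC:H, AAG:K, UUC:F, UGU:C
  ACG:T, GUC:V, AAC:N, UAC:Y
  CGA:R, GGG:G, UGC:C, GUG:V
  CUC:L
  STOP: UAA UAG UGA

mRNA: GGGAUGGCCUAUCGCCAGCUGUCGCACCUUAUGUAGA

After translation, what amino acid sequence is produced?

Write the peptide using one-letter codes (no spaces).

Answer: MAYRQLSHLM

Derivation:
start AUG at pos 3
pos 3: AUG -> M; peptide=M
pos 6: GCC -> A; peptide=MA
pos 9: UAU -> Y; peptide=MAY
pos 12: CGC -> R; peptide=MAYR
pos 15: CAG -> Q; peptide=MAYRQ
pos 18: CUG -> L; peptide=MAYRQL
pos 21: UCG -> S; peptide=MAYRQLS
pos 24: CAC -> H; peptide=MAYRQLSH
pos 27: CUU -> L; peptide=MAYRQLSHL
pos 30: AUG -> M; peptide=MAYRQLSHLM
pos 33: UAG -> STOP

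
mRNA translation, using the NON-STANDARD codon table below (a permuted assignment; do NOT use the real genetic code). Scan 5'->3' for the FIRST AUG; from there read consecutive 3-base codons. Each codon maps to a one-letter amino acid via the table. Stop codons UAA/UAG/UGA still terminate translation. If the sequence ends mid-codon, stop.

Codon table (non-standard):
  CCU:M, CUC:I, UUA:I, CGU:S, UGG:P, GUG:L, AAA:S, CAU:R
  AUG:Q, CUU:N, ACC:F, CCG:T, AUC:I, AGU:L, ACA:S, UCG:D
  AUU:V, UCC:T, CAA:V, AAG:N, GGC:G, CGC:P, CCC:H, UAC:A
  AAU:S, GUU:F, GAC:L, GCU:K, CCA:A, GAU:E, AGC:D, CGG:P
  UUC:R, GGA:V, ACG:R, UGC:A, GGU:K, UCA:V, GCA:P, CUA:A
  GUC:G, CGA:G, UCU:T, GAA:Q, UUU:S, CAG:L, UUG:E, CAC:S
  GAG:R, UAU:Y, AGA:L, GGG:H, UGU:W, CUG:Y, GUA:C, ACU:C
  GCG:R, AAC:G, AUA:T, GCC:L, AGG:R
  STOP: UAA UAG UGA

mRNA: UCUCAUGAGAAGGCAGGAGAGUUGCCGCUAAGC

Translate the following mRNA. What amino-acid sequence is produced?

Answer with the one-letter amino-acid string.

start AUG at pos 4
pos 4: AUG -> Q; peptide=Q
pos 7: AGA -> L; peptide=QL
pos 10: AGG -> R; peptide=QLR
pos 13: CAG -> L; peptide=QLRL
pos 16: GAG -> R; peptide=QLRLR
pos 19: AGU -> L; peptide=QLRLRL
pos 22: UGC -> A; peptide=QLRLRLA
pos 25: CGC -> P; peptide=QLRLRLAP
pos 28: UAA -> STOP

Answer: QLRLRLAP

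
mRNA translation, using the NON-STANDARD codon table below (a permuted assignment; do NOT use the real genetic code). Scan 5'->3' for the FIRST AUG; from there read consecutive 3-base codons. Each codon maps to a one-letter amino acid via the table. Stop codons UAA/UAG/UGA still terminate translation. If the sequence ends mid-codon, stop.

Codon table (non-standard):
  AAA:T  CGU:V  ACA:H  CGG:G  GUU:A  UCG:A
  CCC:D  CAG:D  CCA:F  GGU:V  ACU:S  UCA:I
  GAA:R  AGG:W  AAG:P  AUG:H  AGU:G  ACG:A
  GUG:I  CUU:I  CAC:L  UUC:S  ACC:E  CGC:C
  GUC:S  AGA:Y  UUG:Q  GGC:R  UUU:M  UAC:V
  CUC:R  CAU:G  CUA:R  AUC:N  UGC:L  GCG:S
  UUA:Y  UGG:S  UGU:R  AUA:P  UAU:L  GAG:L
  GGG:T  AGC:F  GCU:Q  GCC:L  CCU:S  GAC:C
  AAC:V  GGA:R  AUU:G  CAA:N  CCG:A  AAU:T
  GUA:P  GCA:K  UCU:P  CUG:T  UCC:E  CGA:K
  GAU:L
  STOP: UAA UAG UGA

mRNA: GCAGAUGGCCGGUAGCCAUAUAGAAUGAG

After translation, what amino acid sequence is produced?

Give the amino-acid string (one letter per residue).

start AUG at pos 4
pos 4: AUG -> H; peptide=H
pos 7: GCC -> L; peptide=HL
pos 10: GGU -> V; peptide=HLV
pos 13: AGC -> F; peptide=HLVF
pos 16: CAU -> G; peptide=HLVFG
pos 19: AUA -> P; peptide=HLVFGP
pos 22: GAA -> R; peptide=HLVFGPR
pos 25: UGA -> STOP

Answer: HLVFGPR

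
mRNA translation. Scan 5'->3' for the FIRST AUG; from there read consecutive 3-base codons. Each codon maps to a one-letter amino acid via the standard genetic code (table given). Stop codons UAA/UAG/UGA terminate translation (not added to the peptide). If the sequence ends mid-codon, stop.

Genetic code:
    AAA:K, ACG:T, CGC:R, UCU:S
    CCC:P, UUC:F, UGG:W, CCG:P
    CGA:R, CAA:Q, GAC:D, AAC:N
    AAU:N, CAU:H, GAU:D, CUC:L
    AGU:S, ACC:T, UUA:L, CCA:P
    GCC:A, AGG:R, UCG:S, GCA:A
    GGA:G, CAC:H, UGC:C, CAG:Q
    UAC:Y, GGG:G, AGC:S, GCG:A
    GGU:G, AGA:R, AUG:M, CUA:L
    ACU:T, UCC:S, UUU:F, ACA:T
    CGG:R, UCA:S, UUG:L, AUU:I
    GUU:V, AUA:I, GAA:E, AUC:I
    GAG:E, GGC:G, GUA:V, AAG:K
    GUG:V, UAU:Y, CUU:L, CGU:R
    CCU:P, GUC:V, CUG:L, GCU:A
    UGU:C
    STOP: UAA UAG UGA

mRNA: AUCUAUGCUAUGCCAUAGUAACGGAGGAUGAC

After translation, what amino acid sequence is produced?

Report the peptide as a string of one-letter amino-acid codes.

start AUG at pos 4
pos 4: AUG -> M; peptide=M
pos 7: CUA -> L; peptide=ML
pos 10: UGC -> C; peptide=MLC
pos 13: CAU -> H; peptide=MLCH
pos 16: AGU -> S; peptide=MLCHS
pos 19: AAC -> N; peptide=MLCHSN
pos 22: GGA -> G; peptide=MLCHSNG
pos 25: GGA -> G; peptide=MLCHSNGG
pos 28: UGA -> STOP

Answer: MLCHSNGG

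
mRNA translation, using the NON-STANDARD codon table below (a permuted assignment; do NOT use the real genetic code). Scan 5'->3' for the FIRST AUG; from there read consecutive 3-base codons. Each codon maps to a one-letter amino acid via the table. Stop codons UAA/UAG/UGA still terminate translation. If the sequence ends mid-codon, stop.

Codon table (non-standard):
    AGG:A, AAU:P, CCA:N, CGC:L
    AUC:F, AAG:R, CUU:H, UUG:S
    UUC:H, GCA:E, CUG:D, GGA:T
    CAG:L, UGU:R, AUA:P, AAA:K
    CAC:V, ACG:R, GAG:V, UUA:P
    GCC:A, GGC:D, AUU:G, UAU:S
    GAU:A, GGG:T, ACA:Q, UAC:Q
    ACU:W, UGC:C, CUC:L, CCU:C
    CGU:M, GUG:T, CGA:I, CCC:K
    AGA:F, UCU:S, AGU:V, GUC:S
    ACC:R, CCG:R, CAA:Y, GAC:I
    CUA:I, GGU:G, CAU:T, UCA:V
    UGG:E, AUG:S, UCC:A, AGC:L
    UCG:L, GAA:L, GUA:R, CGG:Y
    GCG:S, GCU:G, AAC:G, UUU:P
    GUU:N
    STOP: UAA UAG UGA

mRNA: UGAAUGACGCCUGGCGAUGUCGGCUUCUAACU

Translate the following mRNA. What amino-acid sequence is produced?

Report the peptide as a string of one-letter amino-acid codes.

start AUG at pos 3
pos 3: AUG -> S; peptide=S
pos 6: ACG -> R; peptide=SR
pos 9: CCU -> C; peptide=SRC
pos 12: GGC -> D; peptide=SRCD
pos 15: GAU -> A; peptide=SRCDA
pos 18: GUC -> S; peptide=SRCDAS
pos 21: GGC -> D; peptide=SRCDASD
pos 24: UUC -> H; peptide=SRCDASDH
pos 27: UAA -> STOP

Answer: SRCDASDH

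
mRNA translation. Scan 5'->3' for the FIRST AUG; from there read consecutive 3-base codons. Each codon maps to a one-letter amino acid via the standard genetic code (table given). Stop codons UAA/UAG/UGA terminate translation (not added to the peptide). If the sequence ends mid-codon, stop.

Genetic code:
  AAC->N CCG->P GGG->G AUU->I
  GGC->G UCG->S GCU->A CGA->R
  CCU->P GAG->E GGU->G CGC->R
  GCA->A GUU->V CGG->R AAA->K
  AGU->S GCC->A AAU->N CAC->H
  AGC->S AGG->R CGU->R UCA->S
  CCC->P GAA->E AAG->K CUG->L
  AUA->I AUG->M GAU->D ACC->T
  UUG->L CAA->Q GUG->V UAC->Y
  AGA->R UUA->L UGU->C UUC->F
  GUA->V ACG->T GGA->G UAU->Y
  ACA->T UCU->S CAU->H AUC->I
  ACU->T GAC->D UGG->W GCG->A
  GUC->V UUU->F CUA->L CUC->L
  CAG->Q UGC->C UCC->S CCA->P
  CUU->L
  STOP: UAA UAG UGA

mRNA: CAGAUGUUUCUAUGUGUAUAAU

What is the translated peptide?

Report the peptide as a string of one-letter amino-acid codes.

Answer: MFLCV

Derivation:
start AUG at pos 3
pos 3: AUG -> M; peptide=M
pos 6: UUU -> F; peptide=MF
pos 9: CUA -> L; peptide=MFL
pos 12: UGU -> C; peptide=MFLC
pos 15: GUA -> V; peptide=MFLCV
pos 18: UAA -> STOP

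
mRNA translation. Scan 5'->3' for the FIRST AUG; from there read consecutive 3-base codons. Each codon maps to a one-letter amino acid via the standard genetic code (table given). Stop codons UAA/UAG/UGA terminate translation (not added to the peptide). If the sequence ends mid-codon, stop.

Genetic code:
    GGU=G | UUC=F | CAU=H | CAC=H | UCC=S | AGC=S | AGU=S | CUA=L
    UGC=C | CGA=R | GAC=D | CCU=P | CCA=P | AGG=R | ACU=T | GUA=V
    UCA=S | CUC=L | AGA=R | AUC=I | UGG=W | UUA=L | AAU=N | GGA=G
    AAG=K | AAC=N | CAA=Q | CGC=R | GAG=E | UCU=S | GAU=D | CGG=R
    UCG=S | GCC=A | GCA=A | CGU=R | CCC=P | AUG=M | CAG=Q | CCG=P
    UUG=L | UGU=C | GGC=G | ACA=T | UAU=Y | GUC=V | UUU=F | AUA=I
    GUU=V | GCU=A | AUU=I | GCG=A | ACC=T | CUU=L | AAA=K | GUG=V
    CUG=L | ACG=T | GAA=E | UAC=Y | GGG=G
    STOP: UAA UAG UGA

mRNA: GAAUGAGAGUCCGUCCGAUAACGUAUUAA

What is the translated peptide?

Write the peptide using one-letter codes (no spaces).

start AUG at pos 2
pos 2: AUG -> M; peptide=M
pos 5: AGA -> R; peptide=MR
pos 8: GUC -> V; peptide=MRV
pos 11: CGU -> R; peptide=MRVR
pos 14: CCG -> P; peptide=MRVRP
pos 17: AUA -> I; peptide=MRVRPI
pos 20: ACG -> T; peptide=MRVRPIT
pos 23: UAU -> Y; peptide=MRVRPITY
pos 26: UAA -> STOP

Answer: MRVRPITY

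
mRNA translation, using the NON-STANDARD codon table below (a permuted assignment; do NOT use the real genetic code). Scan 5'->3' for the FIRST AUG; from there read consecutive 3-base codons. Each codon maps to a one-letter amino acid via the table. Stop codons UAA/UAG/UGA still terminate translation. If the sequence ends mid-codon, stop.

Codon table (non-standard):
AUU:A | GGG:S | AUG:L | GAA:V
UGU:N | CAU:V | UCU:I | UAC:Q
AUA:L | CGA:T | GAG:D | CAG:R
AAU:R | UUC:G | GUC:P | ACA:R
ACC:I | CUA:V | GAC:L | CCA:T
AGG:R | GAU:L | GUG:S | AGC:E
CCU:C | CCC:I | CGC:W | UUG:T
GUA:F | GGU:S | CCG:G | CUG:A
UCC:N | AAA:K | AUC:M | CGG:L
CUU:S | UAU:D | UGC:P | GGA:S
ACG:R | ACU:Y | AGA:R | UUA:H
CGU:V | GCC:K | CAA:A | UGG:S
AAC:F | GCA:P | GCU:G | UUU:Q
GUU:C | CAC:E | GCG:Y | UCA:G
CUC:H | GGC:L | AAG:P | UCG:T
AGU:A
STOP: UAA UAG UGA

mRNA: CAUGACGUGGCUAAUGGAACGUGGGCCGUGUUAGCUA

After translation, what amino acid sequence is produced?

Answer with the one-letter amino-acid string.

Answer: LRSVLVVSGN

Derivation:
start AUG at pos 1
pos 1: AUG -> L; peptide=L
pos 4: ACG -> R; peptide=LR
pos 7: UGG -> S; peptide=LRS
pos 10: CUA -> V; peptide=LRSV
pos 13: AUG -> L; peptide=LRSVL
pos 16: GAA -> V; peptide=LRSVLV
pos 19: CGU -> V; peptide=LRSVLVV
pos 22: GGG -> S; peptide=LRSVLVVS
pos 25: CCG -> G; peptide=LRSVLVVSG
pos 28: UGU -> N; peptide=LRSVLVVSGN
pos 31: UAG -> STOP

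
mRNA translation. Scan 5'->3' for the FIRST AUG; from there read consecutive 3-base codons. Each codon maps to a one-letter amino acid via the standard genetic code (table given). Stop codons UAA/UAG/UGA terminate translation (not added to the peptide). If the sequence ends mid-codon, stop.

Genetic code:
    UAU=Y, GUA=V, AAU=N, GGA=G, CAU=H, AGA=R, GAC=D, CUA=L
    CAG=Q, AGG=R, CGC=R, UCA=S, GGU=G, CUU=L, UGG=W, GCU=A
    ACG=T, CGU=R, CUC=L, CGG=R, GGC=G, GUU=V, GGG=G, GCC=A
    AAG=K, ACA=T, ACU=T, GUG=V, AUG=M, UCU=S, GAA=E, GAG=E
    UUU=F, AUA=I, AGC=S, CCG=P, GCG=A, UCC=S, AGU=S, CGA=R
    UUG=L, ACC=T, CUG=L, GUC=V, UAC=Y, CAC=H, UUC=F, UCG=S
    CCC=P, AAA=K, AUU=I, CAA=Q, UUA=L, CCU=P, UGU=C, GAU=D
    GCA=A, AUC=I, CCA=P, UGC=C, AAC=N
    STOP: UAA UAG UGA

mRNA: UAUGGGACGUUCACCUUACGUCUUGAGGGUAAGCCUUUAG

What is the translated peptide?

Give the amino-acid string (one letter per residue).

Answer: MGRSPYVLRVSL

Derivation:
start AUG at pos 1
pos 1: AUG -> M; peptide=M
pos 4: GGA -> G; peptide=MG
pos 7: CGU -> R; peptide=MGR
pos 10: UCA -> S; peptide=MGRS
pos 13: CCU -> P; peptide=MGRSP
pos 16: UAC -> Y; peptide=MGRSPY
pos 19: GUC -> V; peptide=MGRSPYV
pos 22: UUG -> L; peptide=MGRSPYVL
pos 25: AGG -> R; peptide=MGRSPYVLR
pos 28: GUA -> V; peptide=MGRSPYVLRV
pos 31: AGC -> S; peptide=MGRSPYVLRVS
pos 34: CUU -> L; peptide=MGRSPYVLRVSL
pos 37: UAG -> STOP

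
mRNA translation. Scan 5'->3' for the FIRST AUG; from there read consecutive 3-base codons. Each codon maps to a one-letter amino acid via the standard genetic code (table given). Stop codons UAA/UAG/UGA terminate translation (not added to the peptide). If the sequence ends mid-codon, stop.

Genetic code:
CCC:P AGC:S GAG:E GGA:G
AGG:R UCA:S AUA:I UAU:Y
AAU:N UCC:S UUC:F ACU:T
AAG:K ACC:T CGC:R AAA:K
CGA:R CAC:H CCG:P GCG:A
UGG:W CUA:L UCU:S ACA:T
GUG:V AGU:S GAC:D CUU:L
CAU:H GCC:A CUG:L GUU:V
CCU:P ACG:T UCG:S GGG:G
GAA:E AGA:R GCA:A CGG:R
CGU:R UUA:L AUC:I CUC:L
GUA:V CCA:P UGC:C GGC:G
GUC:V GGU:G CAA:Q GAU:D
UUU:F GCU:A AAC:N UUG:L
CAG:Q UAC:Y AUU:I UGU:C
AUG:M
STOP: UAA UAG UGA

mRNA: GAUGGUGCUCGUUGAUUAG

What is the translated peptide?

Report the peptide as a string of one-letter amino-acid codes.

start AUG at pos 1
pos 1: AUG -> M; peptide=M
pos 4: GUG -> V; peptide=MV
pos 7: CUC -> L; peptide=MVL
pos 10: GUU -> V; peptide=MVLV
pos 13: GAU -> D; peptide=MVLVD
pos 16: UAG -> STOP

Answer: MVLVD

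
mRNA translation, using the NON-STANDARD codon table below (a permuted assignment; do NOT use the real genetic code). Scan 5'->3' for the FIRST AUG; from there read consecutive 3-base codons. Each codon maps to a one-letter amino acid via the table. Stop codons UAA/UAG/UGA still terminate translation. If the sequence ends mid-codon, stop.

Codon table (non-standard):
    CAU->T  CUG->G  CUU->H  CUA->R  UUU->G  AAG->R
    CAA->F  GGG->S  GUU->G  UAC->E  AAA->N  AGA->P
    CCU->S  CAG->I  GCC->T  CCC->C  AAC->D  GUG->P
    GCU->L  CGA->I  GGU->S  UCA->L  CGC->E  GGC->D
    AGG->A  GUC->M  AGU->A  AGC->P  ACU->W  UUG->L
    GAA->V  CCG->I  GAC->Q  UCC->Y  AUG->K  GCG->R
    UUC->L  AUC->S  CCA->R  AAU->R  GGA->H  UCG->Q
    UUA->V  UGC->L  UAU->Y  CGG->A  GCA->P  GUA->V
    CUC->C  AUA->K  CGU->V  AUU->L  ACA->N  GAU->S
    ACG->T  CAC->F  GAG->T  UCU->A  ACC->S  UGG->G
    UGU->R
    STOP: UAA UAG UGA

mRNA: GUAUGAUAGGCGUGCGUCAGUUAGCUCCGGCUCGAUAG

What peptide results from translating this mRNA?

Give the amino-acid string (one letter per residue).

Answer: KKDPVIVLILI

Derivation:
start AUG at pos 2
pos 2: AUG -> K; peptide=K
pos 5: AUA -> K; peptide=KK
pos 8: GGC -> D; peptide=KKD
pos 11: GUG -> P; peptide=KKDP
pos 14: CGU -> V; peptide=KKDPV
pos 17: CAG -> I; peptide=KKDPVI
pos 20: UUA -> V; peptide=KKDPVIV
pos 23: GCU -> L; peptide=KKDPVIVL
pos 26: CCG -> I; peptide=KKDPVIVLI
pos 29: GCU -> L; peptide=KKDPVIVLIL
pos 32: CGA -> I; peptide=KKDPVIVLILI
pos 35: UAG -> STOP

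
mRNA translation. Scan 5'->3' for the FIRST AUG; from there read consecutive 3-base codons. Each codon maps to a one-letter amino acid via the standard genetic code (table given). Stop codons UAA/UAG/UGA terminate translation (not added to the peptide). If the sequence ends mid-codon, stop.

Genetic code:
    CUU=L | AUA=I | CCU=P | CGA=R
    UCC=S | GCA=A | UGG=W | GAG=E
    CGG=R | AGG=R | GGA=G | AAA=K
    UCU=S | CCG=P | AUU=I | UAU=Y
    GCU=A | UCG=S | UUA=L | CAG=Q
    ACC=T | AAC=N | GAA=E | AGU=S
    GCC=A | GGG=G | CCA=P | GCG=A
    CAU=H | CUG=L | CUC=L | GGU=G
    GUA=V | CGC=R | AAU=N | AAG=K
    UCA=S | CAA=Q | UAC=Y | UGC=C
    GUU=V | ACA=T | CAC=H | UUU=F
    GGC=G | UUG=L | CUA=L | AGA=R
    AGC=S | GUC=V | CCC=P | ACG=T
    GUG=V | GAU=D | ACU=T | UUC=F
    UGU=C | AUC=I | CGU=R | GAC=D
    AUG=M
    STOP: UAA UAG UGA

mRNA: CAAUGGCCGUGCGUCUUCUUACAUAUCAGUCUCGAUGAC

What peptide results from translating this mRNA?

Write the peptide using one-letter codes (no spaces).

Answer: MAVRLLTYQSR

Derivation:
start AUG at pos 2
pos 2: AUG -> M; peptide=M
pos 5: GCC -> A; peptide=MA
pos 8: GUG -> V; peptide=MAV
pos 11: CGU -> R; peptide=MAVR
pos 14: CUU -> L; peptide=MAVRL
pos 17: CUU -> L; peptide=MAVRLL
pos 20: ACA -> T; peptide=MAVRLLT
pos 23: UAU -> Y; peptide=MAVRLLTY
pos 26: CAG -> Q; peptide=MAVRLLTYQ
pos 29: UCU -> S; peptide=MAVRLLTYQS
pos 32: CGA -> R; peptide=MAVRLLTYQSR
pos 35: UGA -> STOP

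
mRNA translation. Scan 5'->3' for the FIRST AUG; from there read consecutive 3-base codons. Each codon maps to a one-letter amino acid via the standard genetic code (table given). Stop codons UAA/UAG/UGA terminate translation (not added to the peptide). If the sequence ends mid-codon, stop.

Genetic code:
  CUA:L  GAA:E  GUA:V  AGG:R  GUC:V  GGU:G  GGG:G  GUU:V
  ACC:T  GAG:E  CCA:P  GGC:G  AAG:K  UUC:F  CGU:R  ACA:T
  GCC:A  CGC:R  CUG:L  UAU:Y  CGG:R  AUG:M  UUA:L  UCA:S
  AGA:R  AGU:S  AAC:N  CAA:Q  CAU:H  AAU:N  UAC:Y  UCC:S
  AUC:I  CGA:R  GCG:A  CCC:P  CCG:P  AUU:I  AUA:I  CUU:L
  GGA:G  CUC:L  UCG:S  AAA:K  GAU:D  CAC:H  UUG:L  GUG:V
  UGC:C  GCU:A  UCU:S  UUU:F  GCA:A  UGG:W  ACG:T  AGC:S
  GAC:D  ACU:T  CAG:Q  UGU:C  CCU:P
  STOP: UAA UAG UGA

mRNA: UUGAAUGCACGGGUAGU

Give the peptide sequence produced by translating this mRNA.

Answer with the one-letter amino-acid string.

start AUG at pos 4
pos 4: AUG -> M; peptide=M
pos 7: CAC -> H; peptide=MH
pos 10: GGG -> G; peptide=MHG
pos 13: UAG -> STOP

Answer: MHG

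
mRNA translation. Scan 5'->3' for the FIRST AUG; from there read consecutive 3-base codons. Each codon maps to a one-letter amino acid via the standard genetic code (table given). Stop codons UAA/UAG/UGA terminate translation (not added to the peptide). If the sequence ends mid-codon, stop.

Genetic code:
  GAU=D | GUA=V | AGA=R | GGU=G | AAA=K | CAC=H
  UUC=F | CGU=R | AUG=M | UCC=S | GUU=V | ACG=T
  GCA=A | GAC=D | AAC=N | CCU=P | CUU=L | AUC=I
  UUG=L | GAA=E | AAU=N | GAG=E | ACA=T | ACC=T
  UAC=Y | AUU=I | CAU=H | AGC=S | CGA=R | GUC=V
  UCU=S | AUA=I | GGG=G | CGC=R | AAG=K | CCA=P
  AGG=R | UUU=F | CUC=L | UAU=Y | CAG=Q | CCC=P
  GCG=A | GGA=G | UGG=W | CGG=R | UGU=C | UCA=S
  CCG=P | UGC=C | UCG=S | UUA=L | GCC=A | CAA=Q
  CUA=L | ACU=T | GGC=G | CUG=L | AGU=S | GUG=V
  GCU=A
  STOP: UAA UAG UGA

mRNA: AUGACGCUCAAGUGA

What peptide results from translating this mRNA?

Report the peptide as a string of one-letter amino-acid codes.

Answer: MTLK

Derivation:
start AUG at pos 0
pos 0: AUG -> M; peptide=M
pos 3: ACG -> T; peptide=MT
pos 6: CUC -> L; peptide=MTL
pos 9: AAG -> K; peptide=MTLK
pos 12: UGA -> STOP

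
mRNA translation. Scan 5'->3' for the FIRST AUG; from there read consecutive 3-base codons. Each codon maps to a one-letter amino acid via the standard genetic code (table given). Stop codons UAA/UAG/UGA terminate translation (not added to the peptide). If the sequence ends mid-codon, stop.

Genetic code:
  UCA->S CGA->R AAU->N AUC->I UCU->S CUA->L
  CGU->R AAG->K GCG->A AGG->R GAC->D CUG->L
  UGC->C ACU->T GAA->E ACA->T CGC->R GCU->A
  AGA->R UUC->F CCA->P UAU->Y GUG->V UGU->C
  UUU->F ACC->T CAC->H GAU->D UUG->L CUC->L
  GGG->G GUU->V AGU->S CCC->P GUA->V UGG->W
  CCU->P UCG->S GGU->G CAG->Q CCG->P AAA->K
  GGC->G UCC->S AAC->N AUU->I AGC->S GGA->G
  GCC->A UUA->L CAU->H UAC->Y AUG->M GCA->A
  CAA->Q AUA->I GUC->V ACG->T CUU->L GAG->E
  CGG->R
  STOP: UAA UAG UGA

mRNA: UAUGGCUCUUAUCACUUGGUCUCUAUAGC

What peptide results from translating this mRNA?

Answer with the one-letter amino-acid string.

start AUG at pos 1
pos 1: AUG -> M; peptide=M
pos 4: GCU -> A; peptide=MA
pos 7: CUU -> L; peptide=MAL
pos 10: AUC -> I; peptide=MALI
pos 13: ACU -> T; peptide=MALIT
pos 16: UGG -> W; peptide=MALITW
pos 19: UCU -> S; peptide=MALITWS
pos 22: CUA -> L; peptide=MALITWSL
pos 25: UAG -> STOP

Answer: MALITWSL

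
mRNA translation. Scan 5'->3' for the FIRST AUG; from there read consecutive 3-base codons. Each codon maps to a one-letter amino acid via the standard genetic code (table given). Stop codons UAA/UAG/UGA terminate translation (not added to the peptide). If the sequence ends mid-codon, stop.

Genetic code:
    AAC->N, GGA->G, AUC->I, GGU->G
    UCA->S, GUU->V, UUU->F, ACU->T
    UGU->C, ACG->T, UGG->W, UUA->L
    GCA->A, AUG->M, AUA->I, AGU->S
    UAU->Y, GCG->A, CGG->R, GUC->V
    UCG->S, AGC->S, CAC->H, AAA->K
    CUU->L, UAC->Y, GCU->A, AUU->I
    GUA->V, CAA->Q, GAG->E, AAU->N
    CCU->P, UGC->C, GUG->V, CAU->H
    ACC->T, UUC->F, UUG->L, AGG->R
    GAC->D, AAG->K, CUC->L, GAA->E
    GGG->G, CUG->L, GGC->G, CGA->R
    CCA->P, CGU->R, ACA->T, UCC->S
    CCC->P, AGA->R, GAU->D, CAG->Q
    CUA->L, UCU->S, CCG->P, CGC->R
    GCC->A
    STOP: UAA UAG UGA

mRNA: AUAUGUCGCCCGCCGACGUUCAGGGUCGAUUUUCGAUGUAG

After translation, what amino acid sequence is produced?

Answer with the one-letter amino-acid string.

start AUG at pos 2
pos 2: AUG -> M; peptide=M
pos 5: UCG -> S; peptide=MS
pos 8: CCC -> P; peptide=MSP
pos 11: GCC -> A; peptide=MSPA
pos 14: GAC -> D; peptide=MSPAD
pos 17: GUU -> V; peptide=MSPADV
pos 20: CAG -> Q; peptide=MSPADVQ
pos 23: GGU -> G; peptide=MSPADVQG
pos 26: CGA -> R; peptide=MSPADVQGR
pos 29: UUU -> F; peptide=MSPADVQGRF
pos 32: UCG -> S; peptide=MSPADVQGRFS
pos 35: AUG -> M; peptide=MSPADVQGRFSM
pos 38: UAG -> STOP

Answer: MSPADVQGRFSM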